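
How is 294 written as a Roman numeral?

Convert 294 to Roman numerals:
  294 contains 2×100 (CC)
  94 contains 1×90 (XC)
  4 contains 1×4 (IV)

CCXCIV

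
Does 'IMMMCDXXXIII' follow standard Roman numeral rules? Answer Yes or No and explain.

'IMMMCDXXXIII': Invalid subtractive combination: IM

No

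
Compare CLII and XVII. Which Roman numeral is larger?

CLII = 152
XVII = 17
152 is larger

CLII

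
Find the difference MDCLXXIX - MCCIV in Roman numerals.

MDCLXXIX = 1679
MCCIV = 1204
1679 - 1204 = 475

CDLXXV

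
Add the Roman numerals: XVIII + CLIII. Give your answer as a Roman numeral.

XVIII = 18
CLIII = 153
18 + 153 = 171

CLXXI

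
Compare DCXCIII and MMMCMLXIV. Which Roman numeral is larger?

DCXCIII = 693
MMMCMLXIV = 3964
3964 is larger

MMMCMLXIV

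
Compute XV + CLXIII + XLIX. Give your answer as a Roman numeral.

XV = 15, CLXIII = 163, XLIX = 49
15 + 163 = 178
178 + 49 = 227

CCXXVII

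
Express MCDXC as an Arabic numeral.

MCDXC: M=1000, CD=400, XC=90
1000 + 400 + 90 = 1490

1490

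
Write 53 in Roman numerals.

Convert 53 to Roman numerals:
  53 contains 1×50 (L)
  3 contains 3×1 (III)

LIII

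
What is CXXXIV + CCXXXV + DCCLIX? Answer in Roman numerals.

CXXXIV = 134, CCXXXV = 235, DCCLIX = 759
134 + 235 = 369
369 + 759 = 1128

MCXXVIII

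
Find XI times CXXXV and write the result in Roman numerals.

XI = 11
CXXXV = 135
11 × 135 = 1485

MCDLXXXV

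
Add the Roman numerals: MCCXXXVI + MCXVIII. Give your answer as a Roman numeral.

MCCXXXVI = 1236
MCXVIII = 1118
1236 + 1118 = 2354

MMCCCLIV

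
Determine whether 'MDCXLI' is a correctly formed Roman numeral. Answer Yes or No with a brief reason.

'MDCXLI': Check the rules: uses only the symbols I, V, X, L, C, D, M; no symbol is repeated more than three times in a row; V, L and D each appear at most once; the only place a smaller symbol precedes a larger one is the allowed subtractive pair XL, the symbol right after such a pair (if any) is smaller than the pair's first symbol, and otherwise the values never increase from left to right. Value: M (1000) + D (500) + C (100) + XL (40) + I (1) = 1641. So it is a valid standard Roman numeral.

Yes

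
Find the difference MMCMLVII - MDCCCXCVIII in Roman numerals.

MMCMLVII = 2957
MDCCCXCVIII = 1898
2957 - 1898 = 1059

MLIX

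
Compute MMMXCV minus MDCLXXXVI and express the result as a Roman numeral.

MMMXCV = 3095
MDCLXXXVI = 1686
3095 - 1686 = 1409

MCDIX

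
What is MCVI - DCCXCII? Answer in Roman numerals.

MCVI = 1106
DCCXCII = 792
1106 - 792 = 314

CCCXIV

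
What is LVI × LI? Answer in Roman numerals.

LVI = 56
LI = 51
56 × 51 = 2856

MMDCCCLVI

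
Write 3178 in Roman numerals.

Convert 3178 to Roman numerals:
  3178 contains 3×1000 (MMM)
  178 contains 1×100 (C)
  78 contains 1×50 (L)
  28 contains 2×10 (XX)
  8 contains 1×5 (V)
  3 contains 3×1 (III)

MMMCLXXVIII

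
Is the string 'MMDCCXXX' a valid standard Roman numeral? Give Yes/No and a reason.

'MMDCCXXX': Check the rules: uses only the symbols I, V, X, L, C, D, M; no symbol is repeated more than three times in a row; V, L and D each appear at most once; no smaller symbol precedes a larger one (values never increase from left to right). Value: M (1000) + M (1000) + D (500) + C (100) + C (100) + X (10) + X (10) + X (10) = 2730. So it is a valid standard Roman numeral.

Yes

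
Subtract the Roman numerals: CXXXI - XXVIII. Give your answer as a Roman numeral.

CXXXI = 131
XXVIII = 28
131 - 28 = 103

CIII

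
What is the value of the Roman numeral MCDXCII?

MCDXCII: M=1000, CD=400, XC=90, I=1, I=1
1000 + 400 + 90 + 1 + 1 = 1492

1492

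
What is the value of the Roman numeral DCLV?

DCLV: D=500, C=100, L=50, V=5
500 + 100 + 50 + 5 = 655

655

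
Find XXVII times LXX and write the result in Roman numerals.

XXVII = 27
LXX = 70
27 × 70 = 1890

MDCCCXC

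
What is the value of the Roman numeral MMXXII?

MMXXII: M=1000, M=1000, X=10, X=10, I=1, I=1
1000 + 1000 + 10 + 10 + 1 + 1 = 2022

2022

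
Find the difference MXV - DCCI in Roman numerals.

MXV = 1015
DCCI = 701
1015 - 701 = 314

CCCXIV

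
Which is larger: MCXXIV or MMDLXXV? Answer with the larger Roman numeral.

MCXXIV = 1124
MMDLXXV = 2575
2575 is larger

MMDLXXV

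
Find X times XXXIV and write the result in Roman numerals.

X = 10
XXXIV = 34
10 × 34 = 340

CCCXL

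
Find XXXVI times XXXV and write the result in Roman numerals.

XXXVI = 36
XXXV = 35
36 × 35 = 1260

MCCLX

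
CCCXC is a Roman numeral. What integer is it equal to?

CCCXC: C=100, C=100, C=100, XC=90
100 + 100 + 100 + 90 = 390

390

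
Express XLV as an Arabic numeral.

XLV: XL=40, V=5
40 + 5 = 45

45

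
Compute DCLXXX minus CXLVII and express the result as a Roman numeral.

DCLXXX = 680
CXLVII = 147
680 - 147 = 533

DXXXIII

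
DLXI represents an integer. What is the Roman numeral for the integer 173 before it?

DLXI = 561
561 - 173 = 388

CCCLXXXVIII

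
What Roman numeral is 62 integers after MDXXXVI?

MDXXXVI = 1536
1536 + 62 = 1598

MDXCVIII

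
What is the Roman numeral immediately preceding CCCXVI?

CCCXVI = 316; previous is 315

CCCXV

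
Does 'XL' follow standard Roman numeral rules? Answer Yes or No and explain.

'XL': Check the rules: uses only the symbols I, V, X, L, C, D, M; no symbol is repeated more than three times in a row; V, L and D each appear at most once; the only place a smaller symbol precedes a larger one is the allowed subtractive pair XL, the symbol right after such a pair (if any) is smaller than the pair's first symbol, and otherwise the values never increase from left to right. Value: XL = 40. So it is a valid standard Roman numeral.

Yes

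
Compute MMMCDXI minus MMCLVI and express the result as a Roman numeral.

MMMCDXI = 3411
MMCLVI = 2156
3411 - 2156 = 1255

MCCLV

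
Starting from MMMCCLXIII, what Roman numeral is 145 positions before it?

MMMCCLXIII = 3263
3263 - 145 = 3118

MMMCXVIII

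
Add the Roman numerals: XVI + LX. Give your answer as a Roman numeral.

XVI = 16
LX = 60
16 + 60 = 76

LXXVI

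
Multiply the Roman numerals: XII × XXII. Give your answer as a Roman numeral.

XII = 12
XXII = 22
12 × 22 = 264

CCLXIV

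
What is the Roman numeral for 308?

Convert 308 to Roman numerals:
  308 contains 3×100 (CCC)
  8 contains 1×5 (V)
  3 contains 3×1 (III)

CCCVIII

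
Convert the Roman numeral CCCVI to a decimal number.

CCCVI: C=100, C=100, C=100, V=5, I=1
100 + 100 + 100 + 5 + 1 = 306

306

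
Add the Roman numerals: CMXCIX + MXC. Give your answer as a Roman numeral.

CMXCIX = 999
MXC = 1090
999 + 1090 = 2089

MMLXXXIX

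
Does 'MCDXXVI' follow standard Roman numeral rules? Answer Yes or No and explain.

'MCDXXVI': Check the rules: uses only the symbols I, V, X, L, C, D, M; no symbol is repeated more than three times in a row; V, L and D each appear at most once; the only place a smaller symbol precedes a larger one is the allowed subtractive pair CD, the symbol right after such a pair (if any) is smaller than the pair's first symbol, and otherwise the values never increase from left to right. Value: M (1000) + CD (400) + X (10) + X (10) + V (5) + I (1) = 1426. So it is a valid standard Roman numeral.

Yes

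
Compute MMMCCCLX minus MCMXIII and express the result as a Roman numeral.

MMMCCCLX = 3360
MCMXIII = 1913
3360 - 1913 = 1447

MCDXLVII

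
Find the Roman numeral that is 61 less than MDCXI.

MDCXI = 1611
1611 - 61 = 1550

MDL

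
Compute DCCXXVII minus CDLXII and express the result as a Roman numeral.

DCCXXVII = 727
CDLXII = 462
727 - 462 = 265

CCLXV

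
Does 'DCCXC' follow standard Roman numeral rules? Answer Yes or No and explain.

'DCCXC': Check the rules: uses only the symbols I, V, X, L, C, D, M; no symbol is repeated more than three times in a row; V, L and D each appear at most once; the only place a smaller symbol precedes a larger one is the allowed subtractive pair XC, the symbol right after such a pair (if any) is smaller than the pair's first symbol, and otherwise the values never increase from left to right. Value: D (500) + C (100) + C (100) + XC (90) = 790. So it is a valid standard Roman numeral.

Yes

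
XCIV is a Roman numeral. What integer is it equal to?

XCIV: XC=90, IV=4
90 + 4 = 94

94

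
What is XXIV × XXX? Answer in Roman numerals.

XXIV = 24
XXX = 30
24 × 30 = 720

DCCXX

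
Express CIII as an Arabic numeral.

CIII: C=100, I=1, I=1, I=1
100 + 1 + 1 + 1 = 103

103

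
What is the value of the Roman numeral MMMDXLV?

MMMDXLV: M=1000, M=1000, M=1000, D=500, XL=40, V=5
1000 + 1000 + 1000 + 500 + 40 + 5 = 3545

3545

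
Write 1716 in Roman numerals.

Convert 1716 to Roman numerals:
  1716 contains 1×1000 (M)
  716 contains 1×500 (D)
  216 contains 2×100 (CC)
  16 contains 1×10 (X)
  6 contains 1×5 (V)
  1 contains 1×1 (I)

MDCCXVI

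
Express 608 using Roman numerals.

Convert 608 to Roman numerals:
  608 contains 1×500 (D)
  108 contains 1×100 (C)
  8 contains 1×5 (V)
  3 contains 3×1 (III)

DCVIII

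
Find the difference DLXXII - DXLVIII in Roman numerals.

DLXXII = 572
DXLVIII = 548
572 - 548 = 24

XXIV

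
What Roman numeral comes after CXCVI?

CXCVI = 196, so the next integer is 196 + 1 = 197

CXCVII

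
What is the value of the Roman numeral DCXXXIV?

DCXXXIV: D=500, C=100, X=10, X=10, X=10, IV=4
500 + 100 + 10 + 10 + 10 + 4 = 634

634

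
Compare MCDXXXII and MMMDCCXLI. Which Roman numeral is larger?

MCDXXXII = 1432
MMMDCCXLI = 3741
3741 is larger

MMMDCCXLI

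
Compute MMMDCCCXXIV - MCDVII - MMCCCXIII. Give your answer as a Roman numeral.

MMMDCCCXXIV = 3824, MCDVII = 1407, MMCCCXIII = 2313
3824 - 1407 = 2417
2417 - 2313 = 104

CIV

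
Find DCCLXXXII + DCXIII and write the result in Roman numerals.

DCCLXXXII = 782
DCXIII = 613
782 + 613 = 1395

MCCCXCV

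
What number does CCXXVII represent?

CCXXVII: C=100, C=100, X=10, X=10, V=5, I=1, I=1
100 + 100 + 10 + 10 + 5 + 1 + 1 = 227

227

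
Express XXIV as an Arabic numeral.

XXIV: X=10, X=10, IV=4
10 + 10 + 4 = 24

24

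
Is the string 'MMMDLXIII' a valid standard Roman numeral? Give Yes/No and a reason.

'MMMDLXIII': Check the rules: uses only the symbols I, V, X, L, C, D, M; no symbol is repeated more than three times in a row; V, L and D each appear at most once; no smaller symbol precedes a larger one (values never increase from left to right). Value: M (1000) + M (1000) + M (1000) + D (500) + L (50) + X (10) + I (1) + I (1) + I (1) = 3563. So it is a valid standard Roman numeral.

Yes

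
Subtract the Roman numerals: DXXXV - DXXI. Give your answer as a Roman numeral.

DXXXV = 535
DXXI = 521
535 - 521 = 14

XIV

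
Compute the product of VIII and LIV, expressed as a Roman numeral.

VIII = 8
LIV = 54
8 × 54 = 432

CDXXXII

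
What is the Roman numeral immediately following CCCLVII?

CCCLVII = 357; next is 358

CCCLVIII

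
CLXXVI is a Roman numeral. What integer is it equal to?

CLXXVI: C=100, L=50, X=10, X=10, V=5, I=1
100 + 50 + 10 + 10 + 5 + 1 = 176

176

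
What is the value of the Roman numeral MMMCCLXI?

MMMCCLXI: M=1000, M=1000, M=1000, C=100, C=100, L=50, X=10, I=1
1000 + 1000 + 1000 + 100 + 100 + 50 + 10 + 1 = 3261

3261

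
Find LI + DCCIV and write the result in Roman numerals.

LI = 51
DCCIV = 704
51 + 704 = 755

DCCLV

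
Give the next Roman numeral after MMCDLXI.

MMCDLXI = 2461; next is 2462

MMCDLXII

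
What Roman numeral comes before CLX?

CLX = 160, so the previous integer is 160 - 1 = 159

CLIX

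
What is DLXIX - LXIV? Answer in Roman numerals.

DLXIX = 569
LXIV = 64
569 - 64 = 505

DV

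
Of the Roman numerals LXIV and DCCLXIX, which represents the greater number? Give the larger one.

LXIV = 64
DCCLXIX = 769
769 is larger

DCCLXIX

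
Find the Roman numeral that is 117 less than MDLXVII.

MDLXVII = 1567
1567 - 117 = 1450

MCDL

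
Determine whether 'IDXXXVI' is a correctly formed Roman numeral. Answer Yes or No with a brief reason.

'IDXXXVI': Invalid subtractive combination: ID

No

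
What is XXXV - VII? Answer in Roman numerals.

XXXV = 35
VII = 7
35 - 7 = 28

XXVIII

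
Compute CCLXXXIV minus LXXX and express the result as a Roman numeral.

CCLXXXIV = 284
LXXX = 80
284 - 80 = 204

CCIV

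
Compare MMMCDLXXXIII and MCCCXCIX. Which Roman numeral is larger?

MMMCDLXXXIII = 3483
MCCCXCIX = 1399
3483 is larger

MMMCDLXXXIII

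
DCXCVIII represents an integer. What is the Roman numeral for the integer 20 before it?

DCXCVIII = 698
698 - 20 = 678

DCLXXVIII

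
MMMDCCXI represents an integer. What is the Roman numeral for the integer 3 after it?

MMMDCCXI = 3711
3711 + 3 = 3714

MMMDCCXIV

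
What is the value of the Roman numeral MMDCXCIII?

MMDCXCIII: M=1000, M=1000, D=500, C=100, XC=90, I=1, I=1, I=1
1000 + 1000 + 500 + 100 + 90 + 1 + 1 + 1 = 2693

2693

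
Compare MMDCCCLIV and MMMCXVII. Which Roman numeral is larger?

MMDCCCLIV = 2854
MMMCXVII = 3117
3117 is larger

MMMCXVII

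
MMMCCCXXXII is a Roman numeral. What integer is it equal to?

MMMCCCXXXII: M=1000, M=1000, M=1000, C=100, C=100, C=100, X=10, X=10, X=10, I=1, I=1
1000 + 1000 + 1000 + 100 + 100 + 100 + 10 + 10 + 10 + 1 + 1 = 3332

3332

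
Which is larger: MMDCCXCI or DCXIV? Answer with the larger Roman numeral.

MMDCCXCI = 2791
DCXIV = 614
2791 is larger

MMDCCXCI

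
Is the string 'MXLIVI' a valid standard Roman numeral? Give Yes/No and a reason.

'MXLIVI': I cannot come right after the subtractive pair IV: once I is subtracted in IV, the next symbol must be smaller than I

No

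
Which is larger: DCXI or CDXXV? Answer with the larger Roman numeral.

DCXI = 611
CDXXV = 425
611 is larger

DCXI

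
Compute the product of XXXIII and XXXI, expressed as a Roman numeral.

XXXIII = 33
XXXI = 31
33 × 31 = 1023

MXXIII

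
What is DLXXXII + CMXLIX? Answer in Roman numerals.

DLXXXII = 582
CMXLIX = 949
582 + 949 = 1531

MDXXXI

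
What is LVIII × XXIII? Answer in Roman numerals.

LVIII = 58
XXIII = 23
58 × 23 = 1334

MCCCXXXIV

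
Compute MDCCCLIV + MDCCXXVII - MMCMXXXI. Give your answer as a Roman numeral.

MDCCCLIV = 1854, MDCCXXVII = 1727, MMCMXXXI = 2931
1854 + 1727 = 3581
3581 - 2931 = 650

DCL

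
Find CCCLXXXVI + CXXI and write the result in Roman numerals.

CCCLXXXVI = 386
CXXI = 121
386 + 121 = 507

DVII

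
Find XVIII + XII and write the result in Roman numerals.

XVIII = 18
XII = 12
18 + 12 = 30

XXX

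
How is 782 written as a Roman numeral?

Convert 782 to Roman numerals:
  782 contains 1×500 (D)
  282 contains 2×100 (CC)
  82 contains 1×50 (L)
  32 contains 3×10 (XXX)
  2 contains 2×1 (II)

DCCLXXXII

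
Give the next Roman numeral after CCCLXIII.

CCCLXIII = 363; next is 364

CCCLXIV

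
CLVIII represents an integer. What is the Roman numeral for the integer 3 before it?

CLVIII = 158
158 - 3 = 155

CLV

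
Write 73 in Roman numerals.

Convert 73 to Roman numerals:
  73 contains 1×50 (L)
  23 contains 2×10 (XX)
  3 contains 3×1 (III)

LXXIII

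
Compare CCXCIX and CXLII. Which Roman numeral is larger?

CCXCIX = 299
CXLII = 142
299 is larger

CCXCIX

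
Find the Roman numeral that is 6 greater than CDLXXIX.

CDLXXIX = 479
479 + 6 = 485

CDLXXXV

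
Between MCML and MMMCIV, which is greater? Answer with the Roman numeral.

MCML = 1950
MMMCIV = 3104
3104 is larger

MMMCIV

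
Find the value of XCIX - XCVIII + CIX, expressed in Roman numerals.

XCIX = 99, XCVIII = 98, CIX = 109
99 - 98 = 1
1 + 109 = 110

CX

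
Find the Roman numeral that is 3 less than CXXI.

CXXI = 121
121 - 3 = 118

CXVIII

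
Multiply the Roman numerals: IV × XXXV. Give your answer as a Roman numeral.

IV = 4
XXXV = 35
4 × 35 = 140

CXL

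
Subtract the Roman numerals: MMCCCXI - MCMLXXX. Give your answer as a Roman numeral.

MMCCCXI = 2311
MCMLXXX = 1980
2311 - 1980 = 331

CCCXXXI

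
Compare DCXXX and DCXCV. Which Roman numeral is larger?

DCXXX = 630
DCXCV = 695
695 is larger

DCXCV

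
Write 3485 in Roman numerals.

Convert 3485 to Roman numerals:
  3485 contains 3×1000 (MMM)
  485 contains 1×400 (CD)
  85 contains 1×50 (L)
  35 contains 3×10 (XXX)
  5 contains 1×5 (V)

MMMCDLXXXV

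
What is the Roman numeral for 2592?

Convert 2592 to Roman numerals:
  2592 contains 2×1000 (MM)
  592 contains 1×500 (D)
  92 contains 1×90 (XC)
  2 contains 2×1 (II)

MMDXCII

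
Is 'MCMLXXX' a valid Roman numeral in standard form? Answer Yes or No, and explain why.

'MCMLXXX': Check the rules: uses only the symbols I, V, X, L, C, D, M; no symbol is repeated more than three times in a row; V, L and D each appear at most once; the only place a smaller symbol precedes a larger one is the allowed subtractive pair CM, the symbol right after such a pair (if any) is smaller than the pair's first symbol, and otherwise the values never increase from left to right. Value: M (1000) + CM (900) + L (50) + X (10) + X (10) + X (10) = 1980. So it is a valid standard Roman numeral.

Yes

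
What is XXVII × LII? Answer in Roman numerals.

XXVII = 27
LII = 52
27 × 52 = 1404

MCDIV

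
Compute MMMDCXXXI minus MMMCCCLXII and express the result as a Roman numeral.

MMMDCXXXI = 3631
MMMCCCLXII = 3362
3631 - 3362 = 269

CCLXIX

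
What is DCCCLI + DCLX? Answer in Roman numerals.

DCCCLI = 851
DCLX = 660
851 + 660 = 1511

MDXI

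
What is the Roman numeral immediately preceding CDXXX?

CDXXX = 430, so the previous integer is 430 - 1 = 429

CDXXIX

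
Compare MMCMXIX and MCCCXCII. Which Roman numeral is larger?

MMCMXIX = 2919
MCCCXCII = 1392
2919 is larger

MMCMXIX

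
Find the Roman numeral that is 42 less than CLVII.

CLVII = 157
157 - 42 = 115

CXV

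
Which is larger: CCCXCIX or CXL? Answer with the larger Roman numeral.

CCCXCIX = 399
CXL = 140
399 is larger

CCCXCIX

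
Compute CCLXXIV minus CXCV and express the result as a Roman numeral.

CCLXXIV = 274
CXCV = 195
274 - 195 = 79

LXXIX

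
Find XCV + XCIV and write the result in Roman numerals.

XCV = 95
XCIV = 94
95 + 94 = 189

CLXXXIX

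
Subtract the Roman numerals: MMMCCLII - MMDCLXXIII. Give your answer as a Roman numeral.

MMMCCLII = 3252
MMDCLXXIII = 2673
3252 - 2673 = 579

DLXXIX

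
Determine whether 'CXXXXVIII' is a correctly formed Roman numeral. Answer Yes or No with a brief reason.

'CXXXXVIII': More than 3 consecutive X's

No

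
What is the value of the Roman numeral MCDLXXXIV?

MCDLXXXIV: M=1000, CD=400, L=50, X=10, X=10, X=10, IV=4
1000 + 400 + 50 + 10 + 10 + 10 + 4 = 1484

1484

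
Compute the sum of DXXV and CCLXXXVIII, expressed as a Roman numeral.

DXXV = 525
CCLXXXVIII = 288
525 + 288 = 813

DCCCXIII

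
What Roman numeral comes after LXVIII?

LXVIII = 68, so the next integer is 68 + 1 = 69

LXIX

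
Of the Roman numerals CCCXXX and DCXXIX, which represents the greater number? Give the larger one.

CCCXXX = 330
DCXXIX = 629
629 is larger

DCXXIX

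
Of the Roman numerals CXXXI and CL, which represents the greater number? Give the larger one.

CXXXI = 131
CL = 150
150 is larger

CL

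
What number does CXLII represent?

CXLII: C=100, XL=40, I=1, I=1
100 + 40 + 1 + 1 = 142

142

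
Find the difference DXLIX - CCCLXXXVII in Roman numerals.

DXLIX = 549
CCCLXXXVII = 387
549 - 387 = 162

CLXII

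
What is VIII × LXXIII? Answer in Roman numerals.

VIII = 8
LXXIII = 73
8 × 73 = 584

DLXXXIV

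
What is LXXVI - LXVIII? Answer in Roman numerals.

LXXVI = 76
LXVIII = 68
76 - 68 = 8

VIII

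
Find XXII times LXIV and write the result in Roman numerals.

XXII = 22
LXIV = 64
22 × 64 = 1408

MCDVIII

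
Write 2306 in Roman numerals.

Convert 2306 to Roman numerals:
  2306 contains 2×1000 (MM)
  306 contains 3×100 (CCC)
  6 contains 1×5 (V)
  1 contains 1×1 (I)

MMCCCVI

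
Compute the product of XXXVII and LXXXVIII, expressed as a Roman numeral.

XXXVII = 37
LXXXVIII = 88
37 × 88 = 3256

MMMCCLVI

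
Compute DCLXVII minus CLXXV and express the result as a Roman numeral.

DCLXVII = 667
CLXXV = 175
667 - 175 = 492

CDXCII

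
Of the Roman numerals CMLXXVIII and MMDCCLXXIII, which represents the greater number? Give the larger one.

CMLXXVIII = 978
MMDCCLXXIII = 2773
2773 is larger

MMDCCLXXIII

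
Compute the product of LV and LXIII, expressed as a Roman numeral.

LV = 55
LXIII = 63
55 × 63 = 3465

MMMCDLXV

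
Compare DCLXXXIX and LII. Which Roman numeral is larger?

DCLXXXIX = 689
LII = 52
689 is larger

DCLXXXIX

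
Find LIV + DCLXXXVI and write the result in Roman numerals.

LIV = 54
DCLXXXVI = 686
54 + 686 = 740

DCCXL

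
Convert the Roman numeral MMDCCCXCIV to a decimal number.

MMDCCCXCIV: M=1000, M=1000, D=500, C=100, C=100, C=100, XC=90, IV=4
1000 + 1000 + 500 + 100 + 100 + 100 + 90 + 4 = 2894

2894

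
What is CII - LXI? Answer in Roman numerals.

CII = 102
LXI = 61
102 - 61 = 41

XLI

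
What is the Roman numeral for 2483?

Convert 2483 to Roman numerals:
  2483 contains 2×1000 (MM)
  483 contains 1×400 (CD)
  83 contains 1×50 (L)
  33 contains 3×10 (XXX)
  3 contains 3×1 (III)

MMCDLXXXIII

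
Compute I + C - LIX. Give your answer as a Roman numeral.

I = 1, C = 100, LIX = 59
1 + 100 = 101
101 - 59 = 42

XLII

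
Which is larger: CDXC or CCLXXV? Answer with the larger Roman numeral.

CDXC = 490
CCLXXV = 275
490 is larger

CDXC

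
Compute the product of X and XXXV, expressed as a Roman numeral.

X = 10
XXXV = 35
10 × 35 = 350

CCCL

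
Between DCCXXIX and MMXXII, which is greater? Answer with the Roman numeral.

DCCXXIX = 729
MMXXII = 2022
2022 is larger

MMXXII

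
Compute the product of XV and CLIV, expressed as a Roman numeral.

XV = 15
CLIV = 154
15 × 154 = 2310

MMCCCX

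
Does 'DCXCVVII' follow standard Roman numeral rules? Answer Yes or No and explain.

'DCXCVVII': V should not appear more than once

No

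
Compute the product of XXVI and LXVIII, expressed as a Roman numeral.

XXVI = 26
LXVIII = 68
26 × 68 = 1768

MDCCLXVIII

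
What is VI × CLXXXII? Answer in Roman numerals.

VI = 6
CLXXXII = 182
6 × 182 = 1092

MXCII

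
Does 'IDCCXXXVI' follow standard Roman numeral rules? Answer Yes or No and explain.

'IDCCXXXVI': Invalid subtractive combination: ID

No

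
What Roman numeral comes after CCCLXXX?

CCCLXXX = 380; next is 381

CCCLXXXI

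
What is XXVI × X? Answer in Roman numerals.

XXVI = 26
X = 10
26 × 10 = 260

CCLX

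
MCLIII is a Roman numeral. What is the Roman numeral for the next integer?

MCLIII = 1153, so the next integer is 1153 + 1 = 1154

MCLIV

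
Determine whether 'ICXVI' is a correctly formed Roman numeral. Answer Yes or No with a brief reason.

'ICXVI': Invalid subtractive combination: IC

No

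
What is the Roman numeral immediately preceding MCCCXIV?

MCCCXIV = 1314; previous is 1313

MCCCXIII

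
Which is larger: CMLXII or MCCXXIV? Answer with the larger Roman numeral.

CMLXII = 962
MCCXXIV = 1224
1224 is larger

MCCXXIV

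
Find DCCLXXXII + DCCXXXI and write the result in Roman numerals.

DCCLXXXII = 782
DCCXXXI = 731
782 + 731 = 1513

MDXIII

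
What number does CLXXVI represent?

CLXXVI: C=100, L=50, X=10, X=10, V=5, I=1
100 + 50 + 10 + 10 + 5 + 1 = 176

176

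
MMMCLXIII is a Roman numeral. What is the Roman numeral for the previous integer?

MMMCLXIII = 3163; previous is 3162

MMMCLXII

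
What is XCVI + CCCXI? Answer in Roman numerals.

XCVI = 96
CCCXI = 311
96 + 311 = 407

CDVII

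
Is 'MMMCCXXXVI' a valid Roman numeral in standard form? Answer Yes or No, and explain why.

'MMMCCXXXVI': Check the rules: uses only the symbols I, V, X, L, C, D, M; no symbol is repeated more than three times in a row; V, L and D each appear at most once; no smaller symbol precedes a larger one (values never increase from left to right). Value: M (1000) + M (1000) + M (1000) + C (100) + C (100) + X (10) + X (10) + X (10) + V (5) + I (1) = 3236. So it is a valid standard Roman numeral.

Yes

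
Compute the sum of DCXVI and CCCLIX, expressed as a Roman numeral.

DCXVI = 616
CCCLIX = 359
616 + 359 = 975

CMLXXV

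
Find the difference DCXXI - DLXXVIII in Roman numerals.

DCXXI = 621
DLXXVIII = 578
621 - 578 = 43

XLIII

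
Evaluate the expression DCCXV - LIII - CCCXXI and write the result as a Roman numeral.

DCCXV = 715, LIII = 53, CCCXXI = 321
715 - 53 = 662
662 - 321 = 341

CCCXLI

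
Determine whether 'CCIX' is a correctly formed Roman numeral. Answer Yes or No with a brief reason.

'CCIX': Check the rules: uses only the symbols I, V, X, L, C, D, M; no symbol is repeated more than three times in a row; V, L and D each appear at most once; the only place a smaller symbol precedes a larger one is the allowed subtractive pair IX, the symbol right after such a pair (if any) is smaller than the pair's first symbol, and otherwise the values never increase from left to right. Value: C (100) + C (100) + IX (9) = 209. So it is a valid standard Roman numeral.

Yes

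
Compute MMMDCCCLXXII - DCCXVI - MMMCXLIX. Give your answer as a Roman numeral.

MMMDCCCLXXII = 3872, DCCXVI = 716, MMMCXLIX = 3149
3872 - 716 = 3156
3156 - 3149 = 7

VII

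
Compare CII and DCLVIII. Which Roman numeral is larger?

CII = 102
DCLVIII = 658
658 is larger

DCLVIII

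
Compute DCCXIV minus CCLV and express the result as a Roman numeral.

DCCXIV = 714
CCLV = 255
714 - 255 = 459

CDLIX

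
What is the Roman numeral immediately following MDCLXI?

MDCLXI = 1661, so the next integer is 1661 + 1 = 1662

MDCLXII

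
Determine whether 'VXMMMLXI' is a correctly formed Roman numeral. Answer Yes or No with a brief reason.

'VXMMMLXI': Invalid subtractive combination: VX

No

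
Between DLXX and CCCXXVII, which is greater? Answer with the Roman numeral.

DLXX = 570
CCCXXVII = 327
570 is larger

DLXX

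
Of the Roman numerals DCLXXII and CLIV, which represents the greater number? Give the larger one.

DCLXXII = 672
CLIV = 154
672 is larger

DCLXXII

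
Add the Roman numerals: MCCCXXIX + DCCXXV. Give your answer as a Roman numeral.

MCCCXXIX = 1329
DCCXXV = 725
1329 + 725 = 2054

MMLIV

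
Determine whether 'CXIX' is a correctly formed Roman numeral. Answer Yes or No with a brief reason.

'CXIX': Check the rules: uses only the symbols I, V, X, L, C, D, M; no symbol is repeated more than three times in a row; V, L and D each appear at most once; the only place a smaller symbol precedes a larger one is the allowed subtractive pair IX, the symbol right after such a pair (if any) is smaller than the pair's first symbol, and otherwise the values never increase from left to right. Value: C (100) + X (10) + IX (9) = 119. So it is a valid standard Roman numeral.

Yes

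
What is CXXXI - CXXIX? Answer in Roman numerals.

CXXXI = 131
CXXIX = 129
131 - 129 = 2

II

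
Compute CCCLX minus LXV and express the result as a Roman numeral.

CCCLX = 360
LXV = 65
360 - 65 = 295

CCXCV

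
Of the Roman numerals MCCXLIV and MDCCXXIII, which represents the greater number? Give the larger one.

MCCXLIV = 1244
MDCCXXIII = 1723
1723 is larger

MDCCXXIII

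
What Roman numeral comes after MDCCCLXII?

MDCCCLXII = 1862, so the next integer is 1862 + 1 = 1863

MDCCCLXIII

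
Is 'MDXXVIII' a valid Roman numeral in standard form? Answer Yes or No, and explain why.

'MDXXVIII': Check the rules: uses only the symbols I, V, X, L, C, D, M; no symbol is repeated more than three times in a row; V, L and D each appear at most once; no smaller symbol precedes a larger one (values never increase from left to right). Value: M (1000) + D (500) + X (10) + X (10) + V (5) + I (1) + I (1) + I (1) = 1528. So it is a valid standard Roman numeral.

Yes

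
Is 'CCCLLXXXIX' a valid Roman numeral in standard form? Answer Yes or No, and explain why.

'CCCLLXXXIX': L should not appear more than once

No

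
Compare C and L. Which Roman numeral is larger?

C = 100
L = 50
100 is larger

C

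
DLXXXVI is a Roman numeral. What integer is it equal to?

DLXXXVI: D=500, L=50, X=10, X=10, X=10, V=5, I=1
500 + 50 + 10 + 10 + 10 + 5 + 1 = 586

586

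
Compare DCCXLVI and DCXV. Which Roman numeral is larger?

DCCXLVI = 746
DCXV = 615
746 is larger

DCCXLVI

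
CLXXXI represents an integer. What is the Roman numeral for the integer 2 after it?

CLXXXI = 181
181 + 2 = 183

CLXXXIII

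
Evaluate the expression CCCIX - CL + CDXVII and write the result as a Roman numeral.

CCCIX = 309, CL = 150, CDXVII = 417
309 - 150 = 159
159 + 417 = 576

DLXXVI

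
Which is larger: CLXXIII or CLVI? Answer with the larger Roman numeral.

CLXXIII = 173
CLVI = 156
173 is larger

CLXXIII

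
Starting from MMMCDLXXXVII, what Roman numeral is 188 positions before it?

MMMCDLXXXVII = 3487
3487 - 188 = 3299

MMMCCXCIX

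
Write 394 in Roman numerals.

Convert 394 to Roman numerals:
  394 contains 3×100 (CCC)
  94 contains 1×90 (XC)
  4 contains 1×4 (IV)

CCCXCIV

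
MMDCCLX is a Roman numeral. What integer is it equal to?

MMDCCLX: M=1000, M=1000, D=500, C=100, C=100, L=50, X=10
1000 + 1000 + 500 + 100 + 100 + 50 + 10 = 2760

2760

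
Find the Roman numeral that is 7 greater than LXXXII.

LXXXII = 82
82 + 7 = 89

LXXXIX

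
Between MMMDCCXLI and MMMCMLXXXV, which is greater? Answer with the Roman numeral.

MMMDCCXLI = 3741
MMMCMLXXXV = 3985
3985 is larger

MMMCMLXXXV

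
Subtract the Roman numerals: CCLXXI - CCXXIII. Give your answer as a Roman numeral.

CCLXXI = 271
CCXXIII = 223
271 - 223 = 48

XLVIII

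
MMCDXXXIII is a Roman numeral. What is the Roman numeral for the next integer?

MMCDXXXIII = 2433; next is 2434

MMCDXXXIV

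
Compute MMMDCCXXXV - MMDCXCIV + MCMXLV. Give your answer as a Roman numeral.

MMMDCCXXXV = 3735, MMDCXCIV = 2694, MCMXLV = 1945
3735 - 2694 = 1041
1041 + 1945 = 2986

MMCMLXXXVI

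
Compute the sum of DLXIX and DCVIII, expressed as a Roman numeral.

DLXIX = 569
DCVIII = 608
569 + 608 = 1177

MCLXXVII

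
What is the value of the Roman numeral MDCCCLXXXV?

MDCCCLXXXV: M=1000, D=500, C=100, C=100, C=100, L=50, X=10, X=10, X=10, V=5
1000 + 500 + 100 + 100 + 100 + 50 + 10 + 10 + 10 + 5 = 1885

1885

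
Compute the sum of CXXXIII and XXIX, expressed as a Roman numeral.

CXXXIII = 133
XXIX = 29
133 + 29 = 162

CLXII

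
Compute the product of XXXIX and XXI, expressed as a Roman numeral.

XXXIX = 39
XXI = 21
39 × 21 = 819

DCCCXIX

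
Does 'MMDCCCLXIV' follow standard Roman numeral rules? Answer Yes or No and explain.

'MMDCCCLXIV': Check the rules: uses only the symbols I, V, X, L, C, D, M; no symbol is repeated more than three times in a row; V, L and D each appear at most once; the only place a smaller symbol precedes a larger one is the allowed subtractive pair IV, the symbol right after such a pair (if any) is smaller than the pair's first symbol, and otherwise the values never increase from left to right. Value: M (1000) + M (1000) + D (500) + C (100) + C (100) + C (100) + L (50) + X (10) + IV (4) = 2864. So it is a valid standard Roman numeral.

Yes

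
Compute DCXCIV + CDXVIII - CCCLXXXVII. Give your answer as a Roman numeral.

DCXCIV = 694, CDXVIII = 418, CCCLXXXVII = 387
694 + 418 = 1112
1112 - 387 = 725

DCCXXV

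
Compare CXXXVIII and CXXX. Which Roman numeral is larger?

CXXXVIII = 138
CXXX = 130
138 is larger

CXXXVIII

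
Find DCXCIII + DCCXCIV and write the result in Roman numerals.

DCXCIII = 693
DCCXCIV = 794
693 + 794 = 1487

MCDLXXXVII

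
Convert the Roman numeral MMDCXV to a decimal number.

MMDCXV: M=1000, M=1000, D=500, C=100, X=10, V=5
1000 + 1000 + 500 + 100 + 10 + 5 = 2615

2615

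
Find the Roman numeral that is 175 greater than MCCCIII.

MCCCIII = 1303
1303 + 175 = 1478

MCDLXXVIII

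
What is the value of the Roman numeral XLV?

XLV: XL=40, V=5
40 + 5 = 45

45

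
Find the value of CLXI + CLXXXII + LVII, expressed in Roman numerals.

CLXI = 161, CLXXXII = 182, LVII = 57
161 + 182 = 343
343 + 57 = 400

CD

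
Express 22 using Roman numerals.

Convert 22 to Roman numerals:
  22 contains 2×10 (XX)
  2 contains 2×1 (II)

XXII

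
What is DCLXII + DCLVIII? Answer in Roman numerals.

DCLXII = 662
DCLVIII = 658
662 + 658 = 1320

MCCCXX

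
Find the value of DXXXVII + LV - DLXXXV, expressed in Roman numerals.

DXXXVII = 537, LV = 55, DLXXXV = 585
537 + 55 = 592
592 - 585 = 7

VII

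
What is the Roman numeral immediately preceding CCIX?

CCIX = 209; previous is 208

CCVIII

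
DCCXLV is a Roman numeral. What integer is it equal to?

DCCXLV: D=500, C=100, C=100, XL=40, V=5
500 + 100 + 100 + 40 + 5 = 745

745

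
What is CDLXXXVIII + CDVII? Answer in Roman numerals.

CDLXXXVIII = 488
CDVII = 407
488 + 407 = 895

DCCCXCV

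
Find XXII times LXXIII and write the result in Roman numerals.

XXII = 22
LXXIII = 73
22 × 73 = 1606

MDCVI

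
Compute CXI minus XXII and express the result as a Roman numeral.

CXI = 111
XXII = 22
111 - 22 = 89

LXXXIX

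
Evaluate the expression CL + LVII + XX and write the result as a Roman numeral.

CL = 150, LVII = 57, XX = 20
150 + 57 = 207
207 + 20 = 227

CCXXVII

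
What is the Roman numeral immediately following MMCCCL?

MMCCCL = 2350, so the next integer is 2350 + 1 = 2351

MMCCCLI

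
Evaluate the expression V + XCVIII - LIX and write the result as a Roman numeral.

V = 5, XCVIII = 98, LIX = 59
5 + 98 = 103
103 - 59 = 44

XLIV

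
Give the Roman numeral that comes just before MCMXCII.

MCMXCII = 1992, so the previous integer is 1992 - 1 = 1991

MCMXCI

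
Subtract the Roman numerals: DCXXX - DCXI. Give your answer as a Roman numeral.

DCXXX = 630
DCXI = 611
630 - 611 = 19

XIX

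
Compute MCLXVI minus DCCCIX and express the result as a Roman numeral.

MCLXVI = 1166
DCCCIX = 809
1166 - 809 = 357

CCCLVII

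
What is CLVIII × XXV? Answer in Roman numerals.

CLVIII = 158
XXV = 25
158 × 25 = 3950

MMMCML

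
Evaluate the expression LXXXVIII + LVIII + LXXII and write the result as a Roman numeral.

LXXXVIII = 88, LVIII = 58, LXXII = 72
88 + 58 = 146
146 + 72 = 218

CCXVIII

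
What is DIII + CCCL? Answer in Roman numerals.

DIII = 503
CCCL = 350
503 + 350 = 853

DCCCLIII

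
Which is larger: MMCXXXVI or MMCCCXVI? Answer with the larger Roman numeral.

MMCXXXVI = 2136
MMCCCXVI = 2316
2316 is larger

MMCCCXVI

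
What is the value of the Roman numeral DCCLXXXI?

DCCLXXXI: D=500, C=100, C=100, L=50, X=10, X=10, X=10, I=1
500 + 100 + 100 + 50 + 10 + 10 + 10 + 1 = 781

781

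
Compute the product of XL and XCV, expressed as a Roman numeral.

XL = 40
XCV = 95
40 × 95 = 3800

MMMDCCC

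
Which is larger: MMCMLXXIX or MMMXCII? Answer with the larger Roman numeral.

MMCMLXXIX = 2979
MMMXCII = 3092
3092 is larger

MMMXCII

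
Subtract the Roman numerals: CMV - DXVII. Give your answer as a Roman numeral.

CMV = 905
DXVII = 517
905 - 517 = 388

CCCLXXXVIII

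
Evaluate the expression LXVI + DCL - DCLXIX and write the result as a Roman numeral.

LXVI = 66, DCL = 650, DCLXIX = 669
66 + 650 = 716
716 - 669 = 47

XLVII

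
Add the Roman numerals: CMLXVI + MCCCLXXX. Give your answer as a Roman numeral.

CMLXVI = 966
MCCCLXXX = 1380
966 + 1380 = 2346

MMCCCXLVI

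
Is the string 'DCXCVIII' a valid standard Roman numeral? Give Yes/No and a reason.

'DCXCVIII': Check the rules: uses only the symbols I, V, X, L, C, D, M; no symbol is repeated more than three times in a row; V, L and D each appear at most once; the only place a smaller symbol precedes a larger one is the allowed subtractive pair XC, the symbol right after such a pair (if any) is smaller than the pair's first symbol, and otherwise the values never increase from left to right. Value: D (500) + C (100) + XC (90) + V (5) + I (1) + I (1) + I (1) = 698. So it is a valid standard Roman numeral.

Yes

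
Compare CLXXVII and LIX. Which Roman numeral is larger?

CLXXVII = 177
LIX = 59
177 is larger

CLXXVII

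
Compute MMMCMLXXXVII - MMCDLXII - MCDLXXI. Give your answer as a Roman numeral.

MMMCMLXXXVII = 3987, MMCDLXII = 2462, MCDLXXI = 1471
3987 - 2462 = 1525
1525 - 1471 = 54

LIV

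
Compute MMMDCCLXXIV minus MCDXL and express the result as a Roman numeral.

MMMDCCLXXIV = 3774
MCDXL = 1440
3774 - 1440 = 2334

MMCCCXXXIV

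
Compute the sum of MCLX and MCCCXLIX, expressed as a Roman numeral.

MCLX = 1160
MCCCXLIX = 1349
1160 + 1349 = 2509

MMDIX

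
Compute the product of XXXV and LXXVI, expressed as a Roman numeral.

XXXV = 35
LXXVI = 76
35 × 76 = 2660

MMDCLX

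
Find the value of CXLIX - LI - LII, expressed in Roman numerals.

CXLIX = 149, LI = 51, LII = 52
149 - 51 = 98
98 - 52 = 46

XLVI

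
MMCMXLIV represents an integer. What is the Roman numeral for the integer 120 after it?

MMCMXLIV = 2944
2944 + 120 = 3064

MMMLXIV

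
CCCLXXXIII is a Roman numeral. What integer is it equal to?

CCCLXXXIII: C=100, C=100, C=100, L=50, X=10, X=10, X=10, I=1, I=1, I=1
100 + 100 + 100 + 50 + 10 + 10 + 10 + 1 + 1 + 1 = 383

383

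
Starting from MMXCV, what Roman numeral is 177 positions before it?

MMXCV = 2095
2095 - 177 = 1918

MCMXVIII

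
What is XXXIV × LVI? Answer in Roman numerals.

XXXIV = 34
LVI = 56
34 × 56 = 1904

MCMIV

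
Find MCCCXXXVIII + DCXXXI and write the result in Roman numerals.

MCCCXXXVIII = 1338
DCXXXI = 631
1338 + 631 = 1969

MCMLXIX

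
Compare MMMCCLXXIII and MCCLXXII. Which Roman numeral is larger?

MMMCCLXXIII = 3273
MCCLXXII = 1272
3273 is larger

MMMCCLXXIII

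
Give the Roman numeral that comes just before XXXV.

XXXV = 35, so the previous integer is 35 - 1 = 34

XXXIV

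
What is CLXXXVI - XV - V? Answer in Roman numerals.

CLXXXVI = 186, XV = 15, V = 5
186 - 15 = 171
171 - 5 = 166

CLXVI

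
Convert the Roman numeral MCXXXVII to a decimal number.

MCXXXVII: M=1000, C=100, X=10, X=10, X=10, V=5, I=1, I=1
1000 + 100 + 10 + 10 + 10 + 5 + 1 + 1 = 1137

1137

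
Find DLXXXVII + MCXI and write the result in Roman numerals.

DLXXXVII = 587
MCXI = 1111
587 + 1111 = 1698

MDCXCVIII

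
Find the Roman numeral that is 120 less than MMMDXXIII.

MMMDXXIII = 3523
3523 - 120 = 3403

MMMCDIII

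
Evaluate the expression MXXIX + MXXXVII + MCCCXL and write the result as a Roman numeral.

MXXIX = 1029, MXXXVII = 1037, MCCCXL = 1340
1029 + 1037 = 2066
2066 + 1340 = 3406

MMMCDVI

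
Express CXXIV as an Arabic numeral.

CXXIV: C=100, X=10, X=10, IV=4
100 + 10 + 10 + 4 = 124

124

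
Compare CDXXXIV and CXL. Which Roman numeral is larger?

CDXXXIV = 434
CXL = 140
434 is larger

CDXXXIV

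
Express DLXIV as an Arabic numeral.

DLXIV: D=500, L=50, X=10, IV=4
500 + 50 + 10 + 4 = 564

564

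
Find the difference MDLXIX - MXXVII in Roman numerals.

MDLXIX = 1569
MXXVII = 1027
1569 - 1027 = 542

DXLII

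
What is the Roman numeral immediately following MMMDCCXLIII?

MMMDCCXLIII = 3743; next is 3744

MMMDCCXLIV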